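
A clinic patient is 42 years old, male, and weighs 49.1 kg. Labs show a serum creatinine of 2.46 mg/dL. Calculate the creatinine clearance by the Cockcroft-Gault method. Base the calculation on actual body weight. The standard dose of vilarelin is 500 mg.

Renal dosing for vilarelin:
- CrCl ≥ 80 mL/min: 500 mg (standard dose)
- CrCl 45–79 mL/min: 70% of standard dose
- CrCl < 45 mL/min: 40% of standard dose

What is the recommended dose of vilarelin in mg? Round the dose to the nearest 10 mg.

CrCl = (140 − 42) × 49.1 / (72 × 2.46) = 4811.8 / 177.12 ≈ 27.2 mL/min
CrCl ≈ 27 mL/min → bracket < 45 mL/min.
40% of 500 mg = 200 mg

200 mg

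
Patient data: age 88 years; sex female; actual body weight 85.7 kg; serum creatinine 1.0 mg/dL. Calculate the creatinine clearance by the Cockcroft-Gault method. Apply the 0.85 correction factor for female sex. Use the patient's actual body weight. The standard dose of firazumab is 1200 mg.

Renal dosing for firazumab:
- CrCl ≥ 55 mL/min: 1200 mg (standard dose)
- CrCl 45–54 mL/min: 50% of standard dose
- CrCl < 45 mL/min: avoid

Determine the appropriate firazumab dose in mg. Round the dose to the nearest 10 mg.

CrCl = (140 − 88) × 85.7 / (72 × 1) × 0.85 = 4456.4 / 72.00 × 0.85 ≈ 52.6 mL/min
CrCl ≈ 53 mL/min → bracket 45–54 mL/min.
50% of 1200 mg = 600 mg

600 mg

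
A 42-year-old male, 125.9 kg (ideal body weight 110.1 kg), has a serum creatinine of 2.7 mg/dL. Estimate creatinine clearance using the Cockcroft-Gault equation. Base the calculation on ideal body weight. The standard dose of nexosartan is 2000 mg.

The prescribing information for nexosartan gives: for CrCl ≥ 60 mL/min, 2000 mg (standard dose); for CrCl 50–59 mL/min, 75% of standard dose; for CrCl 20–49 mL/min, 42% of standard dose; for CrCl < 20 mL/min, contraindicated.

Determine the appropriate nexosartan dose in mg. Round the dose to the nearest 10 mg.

1500 mg

CrCl = (140 − 42) × 110.1 / (72 × 2.7) = 10789.8 / 194.40 ≈ 55.5 mL/min
CrCl ≈ 56 mL/min → bracket 50–59 mL/min.
75% of 2000 mg = 1500 mg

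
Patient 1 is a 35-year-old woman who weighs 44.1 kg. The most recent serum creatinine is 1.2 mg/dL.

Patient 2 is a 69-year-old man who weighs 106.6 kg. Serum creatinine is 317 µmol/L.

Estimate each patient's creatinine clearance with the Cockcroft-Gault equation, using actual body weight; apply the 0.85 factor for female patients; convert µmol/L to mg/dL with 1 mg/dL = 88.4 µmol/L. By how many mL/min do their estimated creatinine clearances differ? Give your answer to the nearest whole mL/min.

Patient 1: CrCl = (140 − 35) × 44.1 / (72 × 1.2) × 0.85 = 4630.5 / 86.40 × 0.85 ≈ 45.6 mL/min
Patient 2: SCr = 317 / 88.4 = 3.586 mg/dL
Patient 2: CrCl = (140 − 69) × 106.6 / (72 × 3.586) = 7568.6 / 258.19 ≈ 29.3 mL/min
|45.6 − 29.3| = 16.3 mL/min

16 mL/min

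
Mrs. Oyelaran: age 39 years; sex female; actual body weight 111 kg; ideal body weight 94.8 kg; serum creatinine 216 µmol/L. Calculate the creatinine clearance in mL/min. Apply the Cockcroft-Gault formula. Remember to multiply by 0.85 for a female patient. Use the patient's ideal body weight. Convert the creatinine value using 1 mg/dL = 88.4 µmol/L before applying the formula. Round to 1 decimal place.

46.3 mL/min

SCr = 216 / 88.4 = 2.443 mg/dL
CrCl = (140 − 39) × 94.8 / (72 × 2.443) × 0.85 = 9574.8 / 175.90 × 0.85 ≈ 46.3 mL/min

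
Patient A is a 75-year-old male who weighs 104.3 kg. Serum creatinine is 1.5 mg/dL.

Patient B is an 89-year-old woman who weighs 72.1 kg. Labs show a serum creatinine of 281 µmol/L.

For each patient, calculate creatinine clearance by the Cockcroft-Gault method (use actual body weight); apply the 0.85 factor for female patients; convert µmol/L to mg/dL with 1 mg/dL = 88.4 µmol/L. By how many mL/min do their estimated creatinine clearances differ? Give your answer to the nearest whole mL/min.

Patient A: CrCl = (140 − 75) × 104.3 / (72 × 1.5) = 6779.5 / 108.00 ≈ 62.8 mL/min
Patient B: SCr = 281 / 88.4 = 3.179 mg/dL
Patient B: CrCl = (140 − 89) × 72.1 / (72 × 3.179) × 0.85 = 3677.1 / 228.89 × 0.85 ≈ 13.7 mL/min
|62.8 − 13.7| = 49.1 mL/min

49 mL/min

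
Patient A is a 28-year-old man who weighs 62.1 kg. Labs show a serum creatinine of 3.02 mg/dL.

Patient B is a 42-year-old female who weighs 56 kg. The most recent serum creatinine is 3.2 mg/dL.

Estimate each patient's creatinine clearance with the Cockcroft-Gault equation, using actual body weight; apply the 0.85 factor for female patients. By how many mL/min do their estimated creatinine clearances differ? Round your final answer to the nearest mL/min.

Patient A: CrCl = (140 − 28) × 62.1 / (72 × 3.02) = 6955.2 / 217.44 ≈ 32.0 mL/min
Patient B: CrCl = (140 − 42) × 56 / (72 × 3.2) × 0.85 = 5488.0 / 230.40 × 0.85 ≈ 20.2 mL/min
|32.0 − 20.2| = 11.8 mL/min

12 mL/min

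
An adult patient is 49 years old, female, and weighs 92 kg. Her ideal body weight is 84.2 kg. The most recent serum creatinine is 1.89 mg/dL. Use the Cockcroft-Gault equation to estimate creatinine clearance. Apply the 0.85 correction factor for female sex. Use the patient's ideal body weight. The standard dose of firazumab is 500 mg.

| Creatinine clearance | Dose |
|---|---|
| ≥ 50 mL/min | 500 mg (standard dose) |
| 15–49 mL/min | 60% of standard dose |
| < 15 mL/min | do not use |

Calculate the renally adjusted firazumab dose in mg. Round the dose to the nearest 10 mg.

300 mg

CrCl = (140 − 49) × 84.2 / (72 × 1.89) × 0.85 = 7662.2 / 136.08 × 0.85 ≈ 47.9 mL/min
CrCl ≈ 48 mL/min → bracket 15–49 mL/min.
60% of 500 mg = 300 mg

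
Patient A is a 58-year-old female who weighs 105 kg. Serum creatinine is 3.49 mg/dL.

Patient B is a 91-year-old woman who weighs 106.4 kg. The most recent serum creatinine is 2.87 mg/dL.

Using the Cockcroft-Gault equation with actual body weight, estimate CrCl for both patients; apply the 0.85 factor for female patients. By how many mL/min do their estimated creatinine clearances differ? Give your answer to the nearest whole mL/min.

8 mL/min

Patient A: CrCl = (140 − 58) × 105 / (72 × 3.49) × 0.85 = 8610.0 / 251.28 × 0.85 ≈ 29.1 mL/min
Patient B: CrCl = (140 − 91) × 106.4 / (72 × 2.87) × 0.85 = 5213.6 / 206.64 × 0.85 ≈ 21.4 mL/min
|29.1 − 21.4| = 7.7 mL/min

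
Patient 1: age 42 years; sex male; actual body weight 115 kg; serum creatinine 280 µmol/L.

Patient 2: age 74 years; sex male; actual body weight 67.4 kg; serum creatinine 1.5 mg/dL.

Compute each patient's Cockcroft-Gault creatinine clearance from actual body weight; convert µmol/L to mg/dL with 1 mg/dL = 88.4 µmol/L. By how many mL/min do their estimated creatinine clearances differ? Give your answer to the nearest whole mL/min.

8 mL/min

Patient 1: SCr = 280 / 88.4 = 3.167 mg/dL
Patient 1: CrCl = (140 − 42) × 115 / (72 × 3.167) = 11270.0 / 228.02 ≈ 49.4 mL/min
Patient 2: CrCl = (140 − 74) × 67.4 / (72 × 1.5) = 4448.4 / 108.00 ≈ 41.2 mL/min
|49.4 − 41.2| = 8.2 mL/min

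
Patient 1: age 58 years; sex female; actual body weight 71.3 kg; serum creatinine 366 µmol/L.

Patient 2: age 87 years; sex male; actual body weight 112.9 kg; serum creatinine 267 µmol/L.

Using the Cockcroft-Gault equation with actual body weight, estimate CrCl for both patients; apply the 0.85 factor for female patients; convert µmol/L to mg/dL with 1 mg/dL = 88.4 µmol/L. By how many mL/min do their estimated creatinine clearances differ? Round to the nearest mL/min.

Patient 1: SCr = 366 / 88.4 = 4.14 mg/dL
Patient 1: CrCl = (140 − 58) × 71.3 / (72 × 4.14) × 0.85 = 5846.6 / 298.08 × 0.85 ≈ 16.7 mL/min
Patient 2: SCr = 267 / 88.4 = 3.02 mg/dL
Patient 2: CrCl = (140 − 87) × 112.9 / (72 × 3.02) = 5983.7 / 217.44 ≈ 27.5 mL/min
|16.7 − 27.5| = 10.8 mL/min

11 mL/min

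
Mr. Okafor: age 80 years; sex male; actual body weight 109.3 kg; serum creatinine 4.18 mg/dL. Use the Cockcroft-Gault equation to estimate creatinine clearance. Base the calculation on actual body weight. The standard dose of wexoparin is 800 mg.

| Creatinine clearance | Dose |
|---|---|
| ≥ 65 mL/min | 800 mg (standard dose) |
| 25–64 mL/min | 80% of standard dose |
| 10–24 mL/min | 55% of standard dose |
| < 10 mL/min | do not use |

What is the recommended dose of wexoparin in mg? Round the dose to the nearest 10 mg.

CrCl = (140 − 80) × 109.3 / (72 × 4.18) = 6558.0 / 300.96 ≈ 21.8 mL/min
CrCl ≈ 22 mL/min → bracket 10–24 mL/min.
55% of 800 mg = 440 mg

440 mg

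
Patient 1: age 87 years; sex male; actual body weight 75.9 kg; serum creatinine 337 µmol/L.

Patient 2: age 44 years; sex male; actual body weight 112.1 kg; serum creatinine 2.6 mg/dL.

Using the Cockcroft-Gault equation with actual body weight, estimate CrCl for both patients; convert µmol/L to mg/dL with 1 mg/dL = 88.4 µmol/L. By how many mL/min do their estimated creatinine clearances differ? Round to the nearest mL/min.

43 mL/min

Patient 1: SCr = 337 / 88.4 = 3.812 mg/dL
Patient 1: CrCl = (140 − 87) × 75.9 / (72 × 3.812) = 4022.7 / 274.46 ≈ 14.7 mL/min
Patient 2: CrCl = (140 − 44) × 112.1 / (72 × 2.6) = 10761.6 / 187.20 ≈ 57.5 mL/min
|14.7 − 57.5| = 42.8 mL/min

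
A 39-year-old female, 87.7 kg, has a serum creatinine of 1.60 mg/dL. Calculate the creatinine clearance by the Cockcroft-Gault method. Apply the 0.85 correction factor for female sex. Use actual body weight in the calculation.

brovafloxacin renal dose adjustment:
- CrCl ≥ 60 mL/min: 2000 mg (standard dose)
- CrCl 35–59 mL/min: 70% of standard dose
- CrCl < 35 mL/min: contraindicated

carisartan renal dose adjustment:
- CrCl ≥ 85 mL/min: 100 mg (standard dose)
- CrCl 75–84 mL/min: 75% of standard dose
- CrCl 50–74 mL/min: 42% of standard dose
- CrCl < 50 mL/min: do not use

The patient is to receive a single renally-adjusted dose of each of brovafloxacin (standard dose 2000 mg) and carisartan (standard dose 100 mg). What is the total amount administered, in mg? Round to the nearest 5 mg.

CrCl = (140 − 39) × 87.7 / (72 × 1.6) × 0.85 = 8857.7 / 115.20 × 0.85 ≈ 65.4 mL/min
CrCl ≈ 65 mL/min.
brovafloxacin: ≥ 60 mL/min → 100% of 2000 mg = 2000 mg.
carisartan: 50–74 mL/min → 42% of 100 mg = 42 mg.
Total = 2000 + 42 = 2042 mg.

2040 mg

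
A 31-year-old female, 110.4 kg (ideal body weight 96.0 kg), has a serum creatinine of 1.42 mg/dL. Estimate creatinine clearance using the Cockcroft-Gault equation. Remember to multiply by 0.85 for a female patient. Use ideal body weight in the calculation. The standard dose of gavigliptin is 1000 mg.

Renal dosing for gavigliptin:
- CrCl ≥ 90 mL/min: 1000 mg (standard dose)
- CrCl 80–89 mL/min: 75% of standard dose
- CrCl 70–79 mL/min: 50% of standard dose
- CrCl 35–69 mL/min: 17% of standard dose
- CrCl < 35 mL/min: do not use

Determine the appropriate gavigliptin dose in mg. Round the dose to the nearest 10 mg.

CrCl = (140 − 31) × 96 / (72 × 1.42) × 0.85 = 10464.0 / 102.24 × 0.85 ≈ 87.0 mL/min
CrCl ≈ 87 mL/min → bracket 80–89 mL/min.
75% of 1000 mg = 750 mg

750 mg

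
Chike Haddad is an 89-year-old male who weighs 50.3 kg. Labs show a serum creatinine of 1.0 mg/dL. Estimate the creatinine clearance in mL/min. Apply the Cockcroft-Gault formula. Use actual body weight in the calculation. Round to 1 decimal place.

35.6 mL/min

CrCl = (140 − 89) × 50.3 / (72 × 1) = 2565.3 / 72.00 ≈ 35.6 mL/min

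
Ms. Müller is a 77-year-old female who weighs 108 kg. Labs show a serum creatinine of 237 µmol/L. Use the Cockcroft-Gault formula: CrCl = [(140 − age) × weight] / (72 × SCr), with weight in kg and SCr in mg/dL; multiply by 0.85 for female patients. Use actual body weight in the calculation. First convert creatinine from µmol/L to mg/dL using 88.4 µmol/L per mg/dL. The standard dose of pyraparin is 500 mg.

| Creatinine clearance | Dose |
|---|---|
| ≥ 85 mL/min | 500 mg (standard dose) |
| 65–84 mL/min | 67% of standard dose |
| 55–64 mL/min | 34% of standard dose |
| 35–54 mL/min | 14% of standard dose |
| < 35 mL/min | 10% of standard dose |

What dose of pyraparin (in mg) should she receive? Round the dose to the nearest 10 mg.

SCr = 237 / 88.4 = 2.681 mg/dL
CrCl = (140 − 77) × 108 / (72 × 2.681) × 0.85 = 6804.0 / 193.03 × 0.85 ≈ 30.0 mL/min
CrCl ≈ 30 mL/min → bracket < 35 mL/min.
10% of 500 mg = 50 mg

50 mg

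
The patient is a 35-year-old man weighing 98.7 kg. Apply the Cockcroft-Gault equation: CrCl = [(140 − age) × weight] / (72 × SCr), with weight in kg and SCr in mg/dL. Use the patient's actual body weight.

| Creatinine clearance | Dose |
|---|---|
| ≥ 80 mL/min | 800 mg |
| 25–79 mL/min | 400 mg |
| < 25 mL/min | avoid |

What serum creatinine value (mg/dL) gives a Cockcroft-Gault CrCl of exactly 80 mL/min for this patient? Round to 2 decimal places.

Standard dose requires CrCl ≥ 80 mL/min.
Set (140 − 35) × 98.7 / (72 × SCr) = 80
SCr = (140 − 35) × 98.7 / (72 × 80) = 1.799 mg/dL

1.80 mg/dL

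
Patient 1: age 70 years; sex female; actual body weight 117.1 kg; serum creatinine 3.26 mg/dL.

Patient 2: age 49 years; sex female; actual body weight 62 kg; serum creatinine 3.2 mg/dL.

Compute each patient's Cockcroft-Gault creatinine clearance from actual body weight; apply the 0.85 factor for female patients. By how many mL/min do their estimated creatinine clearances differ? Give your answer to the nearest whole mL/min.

9 mL/min

Patient 1: CrCl = (140 − 70) × 117.1 / (72 × 3.26) × 0.85 = 8197.0 / 234.72 × 0.85 ≈ 29.7 mL/min
Patient 2: CrCl = (140 − 49) × 62 / (72 × 3.2) × 0.85 = 5642.0 / 230.40 × 0.85 ≈ 20.8 mL/min
|29.7 − 20.8| = 8.9 mL/min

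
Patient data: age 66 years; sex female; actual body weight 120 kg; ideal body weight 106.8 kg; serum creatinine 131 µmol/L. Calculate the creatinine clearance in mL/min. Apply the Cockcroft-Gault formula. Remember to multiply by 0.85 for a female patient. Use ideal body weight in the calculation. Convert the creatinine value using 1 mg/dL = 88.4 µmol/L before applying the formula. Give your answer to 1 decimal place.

SCr = 131 / 88.4 = 1.482 mg/dL
CrCl = (140 − 66) × 106.8 / (72 × 1.482) × 0.85 = 7903.2 / 106.70 × 0.85 ≈ 63.0 mL/min

63.0 mL/min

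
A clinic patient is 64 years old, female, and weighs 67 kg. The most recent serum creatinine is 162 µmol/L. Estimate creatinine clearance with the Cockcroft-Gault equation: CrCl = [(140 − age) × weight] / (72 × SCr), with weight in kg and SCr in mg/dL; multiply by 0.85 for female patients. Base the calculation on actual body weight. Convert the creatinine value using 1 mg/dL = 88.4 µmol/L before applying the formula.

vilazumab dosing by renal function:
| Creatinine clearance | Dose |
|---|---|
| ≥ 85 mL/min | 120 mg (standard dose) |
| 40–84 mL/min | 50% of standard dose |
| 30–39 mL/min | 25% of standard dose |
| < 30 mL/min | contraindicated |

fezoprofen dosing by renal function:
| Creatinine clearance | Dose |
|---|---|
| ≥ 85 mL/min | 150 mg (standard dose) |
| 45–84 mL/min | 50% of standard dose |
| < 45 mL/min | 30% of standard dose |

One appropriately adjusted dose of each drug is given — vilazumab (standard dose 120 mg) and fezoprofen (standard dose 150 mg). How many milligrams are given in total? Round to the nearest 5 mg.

75 mg

SCr = 162 / 88.4 = 1.833 mg/dL
CrCl = (140 − 64) × 67 / (72 × 1.833) × 0.85 = 5092.0 / 131.98 × 0.85 ≈ 32.8 mL/min
CrCl ≈ 33 mL/min.
vilazumab: 30–39 mL/min → 25% of 120 mg = 30 mg.
fezoprofen: < 45 mL/min → 30% of 150 mg = 45 mg.
Total = 30 + 45 = 75 mg.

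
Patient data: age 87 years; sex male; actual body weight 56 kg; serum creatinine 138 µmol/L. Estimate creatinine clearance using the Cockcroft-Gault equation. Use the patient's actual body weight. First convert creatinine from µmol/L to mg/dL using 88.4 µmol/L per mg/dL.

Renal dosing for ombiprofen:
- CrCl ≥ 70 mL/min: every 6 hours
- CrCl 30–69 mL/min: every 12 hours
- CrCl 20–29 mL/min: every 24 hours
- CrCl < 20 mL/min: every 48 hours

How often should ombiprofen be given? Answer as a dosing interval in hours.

every 24 hours

SCr = 138 / 88.4 = 1.561 mg/dL
CrCl = (140 − 87) × 56 / (72 × 1.561) = 2968.0 / 112.39 ≈ 26.4 mL/min
CrCl ≈ 26 mL/min → bracket 20–29 mL/min → every 24 hours.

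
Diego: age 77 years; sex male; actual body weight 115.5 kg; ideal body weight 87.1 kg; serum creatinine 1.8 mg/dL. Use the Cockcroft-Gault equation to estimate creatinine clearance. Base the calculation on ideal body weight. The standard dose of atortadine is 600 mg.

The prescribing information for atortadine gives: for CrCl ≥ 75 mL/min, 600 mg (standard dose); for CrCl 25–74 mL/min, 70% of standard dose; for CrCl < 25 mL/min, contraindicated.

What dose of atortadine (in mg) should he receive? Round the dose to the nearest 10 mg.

420 mg

CrCl = (140 − 77) × 87.1 / (72 × 1.8) = 5487.3 / 129.60 ≈ 42.3 mL/min
CrCl ≈ 42 mL/min → bracket 25–74 mL/min.
70% of 600 mg = 420 mg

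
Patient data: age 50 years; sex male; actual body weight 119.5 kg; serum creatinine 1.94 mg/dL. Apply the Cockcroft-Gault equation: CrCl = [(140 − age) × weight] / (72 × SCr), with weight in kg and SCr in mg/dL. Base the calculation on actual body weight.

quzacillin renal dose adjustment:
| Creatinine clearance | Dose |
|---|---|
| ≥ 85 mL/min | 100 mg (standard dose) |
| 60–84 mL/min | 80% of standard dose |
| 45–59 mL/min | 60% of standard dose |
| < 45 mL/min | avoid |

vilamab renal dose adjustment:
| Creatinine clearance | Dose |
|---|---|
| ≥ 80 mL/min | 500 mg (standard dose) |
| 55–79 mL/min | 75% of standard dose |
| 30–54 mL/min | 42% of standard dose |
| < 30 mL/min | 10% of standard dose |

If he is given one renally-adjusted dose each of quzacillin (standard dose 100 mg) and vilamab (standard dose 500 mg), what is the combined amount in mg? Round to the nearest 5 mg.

CrCl = (140 − 50) × 119.5 / (72 × 1.94) = 10755.0 / 139.68 ≈ 77.0 mL/min
CrCl ≈ 77 mL/min.
quzacillin: 60–84 mL/min → 80% of 100 mg = 80 mg.
vilamab: 55–79 mL/min → 75% of 500 mg = 375 mg.
Total = 80 + 375 = 455 mg.

455 mg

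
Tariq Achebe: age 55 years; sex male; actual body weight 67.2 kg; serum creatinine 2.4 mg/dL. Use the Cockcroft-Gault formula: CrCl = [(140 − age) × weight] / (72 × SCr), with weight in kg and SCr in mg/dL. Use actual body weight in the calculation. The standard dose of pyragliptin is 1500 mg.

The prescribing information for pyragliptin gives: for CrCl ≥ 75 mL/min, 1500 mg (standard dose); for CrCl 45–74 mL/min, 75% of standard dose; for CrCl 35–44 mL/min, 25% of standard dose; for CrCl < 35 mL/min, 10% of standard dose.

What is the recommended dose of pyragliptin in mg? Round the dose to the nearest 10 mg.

CrCl = (140 − 55) × 67.2 / (72 × 2.4) = 5712.0 / 172.80 ≈ 33.1 mL/min
CrCl ≈ 33 mL/min → bracket < 35 mL/min.
10% of 1500 mg = 150 mg

150 mg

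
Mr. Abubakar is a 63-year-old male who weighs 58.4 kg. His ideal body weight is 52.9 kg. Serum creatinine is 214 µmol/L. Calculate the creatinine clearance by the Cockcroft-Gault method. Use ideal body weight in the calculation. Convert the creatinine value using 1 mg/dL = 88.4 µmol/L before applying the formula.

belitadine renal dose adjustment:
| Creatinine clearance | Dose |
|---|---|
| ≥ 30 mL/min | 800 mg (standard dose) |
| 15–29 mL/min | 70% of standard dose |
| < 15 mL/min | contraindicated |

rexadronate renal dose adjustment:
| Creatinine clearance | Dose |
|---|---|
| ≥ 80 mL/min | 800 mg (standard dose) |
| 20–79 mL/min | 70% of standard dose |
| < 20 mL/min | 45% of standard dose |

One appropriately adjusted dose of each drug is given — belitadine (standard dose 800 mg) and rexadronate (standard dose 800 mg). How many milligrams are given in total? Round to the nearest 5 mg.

1120 mg

SCr = 214 / 88.4 = 2.421 mg/dL
CrCl = (140 − 63) × 52.9 / (72 × 2.421) = 4073.3 / 174.31 ≈ 23.4 mL/min
CrCl ≈ 23 mL/min.
belitadine: 15–29 mL/min → 70% of 800 mg = 560 mg.
rexadronate: 20–79 mL/min → 70% of 800 mg = 560 mg.
Total = 560 + 560 = 1120 mg.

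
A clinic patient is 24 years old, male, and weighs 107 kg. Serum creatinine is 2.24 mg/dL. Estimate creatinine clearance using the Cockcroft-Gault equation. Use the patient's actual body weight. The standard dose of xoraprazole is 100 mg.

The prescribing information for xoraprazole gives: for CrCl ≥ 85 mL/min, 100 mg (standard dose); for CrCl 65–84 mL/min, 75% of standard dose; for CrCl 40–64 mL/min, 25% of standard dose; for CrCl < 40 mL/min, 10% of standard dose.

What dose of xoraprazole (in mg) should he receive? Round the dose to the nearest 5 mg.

75 mg

CrCl = (140 − 24) × 107 / (72 × 2.24) = 12412.0 / 161.28 ≈ 77.0 mL/min
CrCl ≈ 77 mL/min → bracket 65–84 mL/min.
75% of 100 mg = 75 mg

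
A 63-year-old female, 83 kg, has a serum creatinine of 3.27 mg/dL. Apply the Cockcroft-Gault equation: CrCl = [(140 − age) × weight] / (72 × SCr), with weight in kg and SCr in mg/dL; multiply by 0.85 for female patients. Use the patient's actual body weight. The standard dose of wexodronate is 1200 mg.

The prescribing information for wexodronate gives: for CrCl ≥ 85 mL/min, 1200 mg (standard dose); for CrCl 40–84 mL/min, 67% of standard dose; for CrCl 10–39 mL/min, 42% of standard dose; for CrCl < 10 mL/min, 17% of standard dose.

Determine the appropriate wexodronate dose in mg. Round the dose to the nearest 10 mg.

CrCl = (140 − 63) × 83 / (72 × 3.27) × 0.85 = 6391.0 / 235.44 × 0.85 ≈ 23.1 mL/min
CrCl ≈ 23 mL/min → bracket 10–39 mL/min.
42% of 1200 mg = 504 mg → 500 mg

500 mg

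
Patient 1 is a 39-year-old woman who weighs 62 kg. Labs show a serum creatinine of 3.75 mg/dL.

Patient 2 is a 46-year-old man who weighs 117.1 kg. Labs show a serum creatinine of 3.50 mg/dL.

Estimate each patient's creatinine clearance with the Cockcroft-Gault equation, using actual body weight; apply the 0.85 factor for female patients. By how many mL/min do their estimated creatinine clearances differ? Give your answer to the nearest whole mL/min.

Patient 1: CrCl = (140 − 39) × 62 / (72 × 3.75) × 0.85 = 6262.0 / 270.00 × 0.85 ≈ 19.7 mL/min
Patient 2: CrCl = (140 − 46) × 117.1 / (72 × 3.5) = 11007.4 / 252.00 ≈ 43.7 mL/min
|19.7 − 43.7| = 24.0 mL/min

24 mL/min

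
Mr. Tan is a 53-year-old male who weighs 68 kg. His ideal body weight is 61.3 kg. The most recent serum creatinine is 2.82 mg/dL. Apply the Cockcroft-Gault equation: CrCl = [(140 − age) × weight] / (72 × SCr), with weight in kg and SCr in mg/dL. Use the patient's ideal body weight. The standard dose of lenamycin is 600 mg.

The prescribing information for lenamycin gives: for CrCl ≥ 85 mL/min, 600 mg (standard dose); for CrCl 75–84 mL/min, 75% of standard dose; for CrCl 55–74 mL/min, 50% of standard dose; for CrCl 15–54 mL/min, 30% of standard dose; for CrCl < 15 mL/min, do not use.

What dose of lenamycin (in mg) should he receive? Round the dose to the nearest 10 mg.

CrCl = (140 − 53) × 61.3 / (72 × 2.82) = 5333.1 / 203.04 ≈ 26.3 mL/min
CrCl ≈ 26 mL/min → bracket 15–54 mL/min.
30% of 600 mg = 180 mg

180 mg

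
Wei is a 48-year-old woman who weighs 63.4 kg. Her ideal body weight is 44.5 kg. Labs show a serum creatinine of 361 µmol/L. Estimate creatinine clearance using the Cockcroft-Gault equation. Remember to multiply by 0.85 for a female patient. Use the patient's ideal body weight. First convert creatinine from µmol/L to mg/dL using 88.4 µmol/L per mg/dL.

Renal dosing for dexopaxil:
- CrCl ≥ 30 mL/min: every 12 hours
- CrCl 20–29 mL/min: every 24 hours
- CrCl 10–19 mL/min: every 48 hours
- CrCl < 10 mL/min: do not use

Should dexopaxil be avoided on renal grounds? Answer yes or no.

no

SCr = 361 / 88.4 = 4.084 mg/dL
CrCl = (140 − 48) × 44.5 / (72 × 4.084) × 0.85 = 4094.0 / 294.05 × 0.85 ≈ 11.8 mL/min
CrCl ≈ 12 mL/min, which is ≥ 10 mL/min.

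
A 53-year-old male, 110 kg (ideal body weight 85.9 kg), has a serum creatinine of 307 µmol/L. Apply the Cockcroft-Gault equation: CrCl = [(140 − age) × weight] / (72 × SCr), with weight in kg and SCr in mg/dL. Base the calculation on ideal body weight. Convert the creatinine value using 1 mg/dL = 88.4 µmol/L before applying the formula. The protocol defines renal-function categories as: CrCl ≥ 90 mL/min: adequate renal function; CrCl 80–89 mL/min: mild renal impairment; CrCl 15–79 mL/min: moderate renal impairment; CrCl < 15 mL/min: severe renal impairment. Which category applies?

moderate renal impairment

SCr = 307 / 88.4 = 3.473 mg/dL
CrCl = (140 − 53) × 85.9 / (72 × 3.473) = 7473.3 / 250.06 ≈ 29.9 mL/min
30 mL/min falls in the 'moderate renal impairment' range.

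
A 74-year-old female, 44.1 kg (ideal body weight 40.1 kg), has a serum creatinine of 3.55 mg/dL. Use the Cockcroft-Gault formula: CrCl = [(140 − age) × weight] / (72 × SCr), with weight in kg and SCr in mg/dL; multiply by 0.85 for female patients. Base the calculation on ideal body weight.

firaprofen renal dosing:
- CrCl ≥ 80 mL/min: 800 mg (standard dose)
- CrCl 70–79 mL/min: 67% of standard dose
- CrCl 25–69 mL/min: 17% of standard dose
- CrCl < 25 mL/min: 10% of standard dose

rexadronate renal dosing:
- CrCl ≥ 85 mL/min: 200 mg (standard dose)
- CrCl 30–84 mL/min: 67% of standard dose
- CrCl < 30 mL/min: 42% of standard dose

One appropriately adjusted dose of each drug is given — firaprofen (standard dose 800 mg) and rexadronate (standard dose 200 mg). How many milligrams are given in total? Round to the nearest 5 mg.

165 mg

CrCl = (140 − 74) × 40.1 / (72 × 3.55) × 0.85 = 2646.6 / 255.60 × 0.85 ≈ 8.8 mL/min
CrCl ≈ 9 mL/min.
firaprofen: < 25 mL/min → 10% of 800 mg = 80 mg.
rexadronate: < 30 mL/min → 42% of 200 mg = 84 mg.
Total = 80 + 84 = 164 mg.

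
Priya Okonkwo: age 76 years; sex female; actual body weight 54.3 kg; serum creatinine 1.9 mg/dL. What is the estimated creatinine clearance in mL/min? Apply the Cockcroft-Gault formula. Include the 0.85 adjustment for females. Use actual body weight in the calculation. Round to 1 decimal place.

21.6 mL/min

CrCl = (140 − 76) × 54.3 / (72 × 1.9) × 0.85 = 3475.2 / 136.80 × 0.85 ≈ 21.6 mL/min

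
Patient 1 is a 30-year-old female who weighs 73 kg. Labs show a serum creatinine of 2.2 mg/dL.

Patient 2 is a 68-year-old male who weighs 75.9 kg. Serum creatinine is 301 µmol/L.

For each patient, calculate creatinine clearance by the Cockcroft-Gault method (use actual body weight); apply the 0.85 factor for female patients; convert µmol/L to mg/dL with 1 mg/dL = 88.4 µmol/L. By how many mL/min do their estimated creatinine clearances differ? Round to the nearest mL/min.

Patient 1: CrCl = (140 − 30) × 73 / (72 × 2.2) × 0.85 = 8030.0 / 158.40 × 0.85 ≈ 43.1 mL/min
Patient 2: SCr = 301 / 88.4 = 3.405 mg/dL
Patient 2: CrCl = (140 − 68) × 75.9 / (72 × 3.405) = 5464.8 / 245.16 ≈ 22.3 mL/min
|43.1 − 22.3| = 20.8 mL/min

21 mL/min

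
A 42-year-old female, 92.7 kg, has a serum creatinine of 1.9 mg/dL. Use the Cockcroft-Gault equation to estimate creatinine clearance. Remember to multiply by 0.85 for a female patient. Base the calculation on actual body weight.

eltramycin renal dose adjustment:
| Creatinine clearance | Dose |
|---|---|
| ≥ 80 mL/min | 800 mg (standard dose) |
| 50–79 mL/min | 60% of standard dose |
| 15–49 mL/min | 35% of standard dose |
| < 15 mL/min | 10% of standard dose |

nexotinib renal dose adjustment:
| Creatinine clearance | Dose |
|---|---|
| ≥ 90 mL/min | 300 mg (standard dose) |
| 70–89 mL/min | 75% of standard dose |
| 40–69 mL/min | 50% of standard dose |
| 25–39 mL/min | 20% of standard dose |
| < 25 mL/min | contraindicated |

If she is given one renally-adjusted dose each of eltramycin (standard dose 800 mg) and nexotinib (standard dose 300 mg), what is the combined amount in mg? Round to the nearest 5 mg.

CrCl = (140 − 42) × 92.7 / (72 × 1.9) × 0.85 = 9084.6 / 136.80 × 0.85 ≈ 56.4 mL/min
CrCl ≈ 56 mL/min.
eltramycin: 50–79 mL/min → 60% of 800 mg = 480 mg.
nexotinib: 40–69 mL/min → 50% of 300 mg = 150 mg.
Total = 480 + 150 = 630 mg.

630 mg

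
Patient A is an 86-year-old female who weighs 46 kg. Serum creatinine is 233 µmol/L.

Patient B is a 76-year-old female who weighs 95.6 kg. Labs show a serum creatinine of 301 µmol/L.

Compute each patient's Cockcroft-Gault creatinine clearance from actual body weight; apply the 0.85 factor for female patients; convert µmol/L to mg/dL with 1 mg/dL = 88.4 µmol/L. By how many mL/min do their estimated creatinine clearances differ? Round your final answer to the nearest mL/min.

10 mL/min

Patient A: SCr = 233 / 88.4 = 2.636 mg/dL
Patient A: CrCl = (140 − 86) × 46 / (72 × 2.636) × 0.85 = 2484.0 / 189.79 × 0.85 ≈ 11.1 mL/min
Patient B: SCr = 301 / 88.4 = 3.405 mg/dL
Patient B: CrCl = (140 − 76) × 95.6 / (72 × 3.405) × 0.85 = 6118.4 / 245.16 × 0.85 ≈ 21.2 mL/min
|11.1 − 21.2| = 10.1 mL/min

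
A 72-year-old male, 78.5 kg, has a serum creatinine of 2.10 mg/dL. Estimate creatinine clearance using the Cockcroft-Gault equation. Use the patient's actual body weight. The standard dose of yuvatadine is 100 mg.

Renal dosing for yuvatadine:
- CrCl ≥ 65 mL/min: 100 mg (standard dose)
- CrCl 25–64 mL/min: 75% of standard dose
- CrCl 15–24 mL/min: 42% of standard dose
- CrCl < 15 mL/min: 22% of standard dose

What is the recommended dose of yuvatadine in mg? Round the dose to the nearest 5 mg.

75 mg

CrCl = (140 − 72) × 78.5 / (72 × 2.1) = 5338.0 / 151.20 ≈ 35.3 mL/min
CrCl ≈ 35 mL/min → bracket 25–64 mL/min.
75% of 100 mg = 75 mg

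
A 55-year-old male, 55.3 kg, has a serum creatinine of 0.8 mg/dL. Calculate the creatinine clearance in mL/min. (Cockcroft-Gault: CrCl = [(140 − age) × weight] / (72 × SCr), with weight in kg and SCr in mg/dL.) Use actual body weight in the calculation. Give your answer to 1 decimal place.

81.6 mL/min

CrCl = (140 − 55) × 55.3 / (72 × 0.8) = 4700.5 / 57.60 ≈ 81.6 mL/min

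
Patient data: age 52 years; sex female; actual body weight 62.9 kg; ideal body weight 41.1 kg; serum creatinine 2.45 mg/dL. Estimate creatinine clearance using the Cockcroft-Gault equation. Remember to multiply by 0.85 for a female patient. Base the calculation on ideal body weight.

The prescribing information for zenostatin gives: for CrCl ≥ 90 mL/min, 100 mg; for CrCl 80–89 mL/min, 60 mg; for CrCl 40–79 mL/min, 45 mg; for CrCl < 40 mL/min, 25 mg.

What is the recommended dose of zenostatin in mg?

25 mg

CrCl = (140 − 52) × 41.1 / (72 × 2.45) × 0.85 = 3616.8 / 176.40 × 0.85 ≈ 17.4 mL/min
CrCl ≈ 17 mL/min → bracket < 40 mL/min.
Dose for this bracket: 25 mg.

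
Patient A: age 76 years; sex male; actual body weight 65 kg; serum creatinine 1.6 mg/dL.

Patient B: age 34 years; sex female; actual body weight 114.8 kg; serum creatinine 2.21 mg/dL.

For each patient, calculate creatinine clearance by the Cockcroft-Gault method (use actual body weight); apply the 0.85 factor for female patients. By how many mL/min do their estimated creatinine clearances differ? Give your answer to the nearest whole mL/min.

Patient A: CrCl = (140 − 76) × 65 / (72 × 1.6) = 4160.0 / 115.20 ≈ 36.1 mL/min
Patient B: CrCl = (140 − 34) × 114.8 / (72 × 2.21) × 0.85 = 12168.8 / 159.12 × 0.85 ≈ 65.0 mL/min
|36.1 − 65.0| = 28.9 mL/min

29 mL/min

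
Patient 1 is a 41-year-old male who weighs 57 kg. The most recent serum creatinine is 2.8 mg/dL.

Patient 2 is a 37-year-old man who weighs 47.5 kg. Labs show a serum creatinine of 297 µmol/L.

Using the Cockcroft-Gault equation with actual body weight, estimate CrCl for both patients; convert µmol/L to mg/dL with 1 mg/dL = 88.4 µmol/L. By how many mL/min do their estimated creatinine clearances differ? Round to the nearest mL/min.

8 mL/min

Patient 1: CrCl = (140 − 41) × 57 / (72 × 2.8) = 5643.0 / 201.60 ≈ 28.0 mL/min
Patient 2: SCr = 297 / 88.4 = 3.36 mg/dL
Patient 2: CrCl = (140 − 37) × 47.5 / (72 × 3.36) = 4892.5 / 241.92 ≈ 20.2 mL/min
|28.0 − 20.2| = 7.8 mL/min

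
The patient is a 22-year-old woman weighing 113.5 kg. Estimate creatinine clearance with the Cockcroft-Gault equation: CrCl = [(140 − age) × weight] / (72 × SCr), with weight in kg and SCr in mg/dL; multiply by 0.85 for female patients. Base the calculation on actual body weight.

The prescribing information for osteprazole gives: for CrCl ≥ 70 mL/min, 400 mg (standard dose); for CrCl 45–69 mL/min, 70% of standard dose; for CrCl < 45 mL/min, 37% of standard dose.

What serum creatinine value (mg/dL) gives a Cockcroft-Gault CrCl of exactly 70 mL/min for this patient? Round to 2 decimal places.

2.26 mg/dL

Standard dose requires CrCl ≥ 70 mL/min.
Set (140 − 22) × 113.5 × 0.85 / (72 × SCr) = 70
SCr = (140 − 22) × 113.5 × 0.85 / (72 × 70) = 2.259 mg/dL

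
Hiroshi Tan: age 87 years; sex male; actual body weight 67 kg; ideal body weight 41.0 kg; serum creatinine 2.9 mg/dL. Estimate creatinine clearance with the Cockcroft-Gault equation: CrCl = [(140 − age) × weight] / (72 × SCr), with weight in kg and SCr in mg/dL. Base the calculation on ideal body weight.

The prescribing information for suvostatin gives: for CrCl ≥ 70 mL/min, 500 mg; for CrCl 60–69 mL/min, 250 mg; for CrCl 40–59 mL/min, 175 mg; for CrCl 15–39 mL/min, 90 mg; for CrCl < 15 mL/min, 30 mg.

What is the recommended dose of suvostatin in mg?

CrCl = (140 − 87) × 41 / (72 × 2.9) = 2173.0 / 208.80 ≈ 10.4 mL/min
CrCl ≈ 10 mL/min → bracket < 15 mL/min.
Dose for this bracket: 30 mg.

30 mg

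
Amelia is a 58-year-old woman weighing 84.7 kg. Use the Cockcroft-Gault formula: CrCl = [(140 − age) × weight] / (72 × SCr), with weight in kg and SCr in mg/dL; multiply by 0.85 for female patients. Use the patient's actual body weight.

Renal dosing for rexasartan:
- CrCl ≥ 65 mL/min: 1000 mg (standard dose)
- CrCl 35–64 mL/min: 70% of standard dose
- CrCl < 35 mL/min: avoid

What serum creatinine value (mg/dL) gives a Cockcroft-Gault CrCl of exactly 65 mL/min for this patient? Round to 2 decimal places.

Standard dose requires CrCl ≥ 65 mL/min.
Set (140 − 58) × 84.7 × 0.85 / (72 × SCr) = 65
SCr = (140 − 58) × 84.7 × 0.85 / (72 × 65) = 1.261 mg/dL

1.26 mg/dL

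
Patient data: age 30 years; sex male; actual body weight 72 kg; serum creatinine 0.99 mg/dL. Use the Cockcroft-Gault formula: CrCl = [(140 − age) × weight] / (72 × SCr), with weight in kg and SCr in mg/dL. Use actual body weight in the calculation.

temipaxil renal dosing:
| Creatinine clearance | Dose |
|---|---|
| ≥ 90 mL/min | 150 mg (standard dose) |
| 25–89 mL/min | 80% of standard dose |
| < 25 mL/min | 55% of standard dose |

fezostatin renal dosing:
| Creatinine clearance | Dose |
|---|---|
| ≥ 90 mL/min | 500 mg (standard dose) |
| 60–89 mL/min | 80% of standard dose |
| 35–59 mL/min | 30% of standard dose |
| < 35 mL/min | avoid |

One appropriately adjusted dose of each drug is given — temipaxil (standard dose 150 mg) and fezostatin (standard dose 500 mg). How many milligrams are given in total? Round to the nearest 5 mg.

CrCl = (140 − 30) × 72 / (72 × 0.99) = 7920.0 / 71.28 ≈ 111.1 mL/min
CrCl ≈ 111 mL/min.
temipaxil: ≥ 90 mL/min → 100% of 150 mg = 150 mg.
fezostatin: ≥ 90 mL/min → 100% of 500 mg = 500 mg.
Total = 150 + 500 = 650 mg.

650 mg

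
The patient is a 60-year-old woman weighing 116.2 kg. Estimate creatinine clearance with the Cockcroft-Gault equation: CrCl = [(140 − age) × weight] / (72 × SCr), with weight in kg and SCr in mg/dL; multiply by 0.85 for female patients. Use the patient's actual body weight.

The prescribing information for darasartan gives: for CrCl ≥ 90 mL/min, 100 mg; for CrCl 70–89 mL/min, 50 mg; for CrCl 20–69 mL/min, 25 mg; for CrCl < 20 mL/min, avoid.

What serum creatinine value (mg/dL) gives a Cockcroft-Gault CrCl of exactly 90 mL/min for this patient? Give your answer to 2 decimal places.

1.22 mg/dL

Standard dose requires CrCl ≥ 90 mL/min.
Set (140 − 60) × 116.2 × 0.85 / (72 × SCr) = 90
SCr = (140 − 60) × 116.2 × 0.85 / (72 × 90) = 1.219 mg/dL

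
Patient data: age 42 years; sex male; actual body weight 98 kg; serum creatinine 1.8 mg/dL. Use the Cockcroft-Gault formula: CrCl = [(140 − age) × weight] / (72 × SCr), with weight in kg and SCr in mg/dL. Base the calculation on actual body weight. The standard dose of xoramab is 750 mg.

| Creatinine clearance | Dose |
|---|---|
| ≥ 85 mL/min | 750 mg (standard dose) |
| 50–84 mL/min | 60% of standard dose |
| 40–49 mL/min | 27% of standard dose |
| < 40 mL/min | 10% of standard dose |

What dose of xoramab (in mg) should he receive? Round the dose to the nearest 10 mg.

CrCl = (140 − 42) × 98 / (72 × 1.8) = 9604.0 / 129.60 ≈ 74.1 mL/min
CrCl ≈ 74 mL/min → bracket 50–84 mL/min.
60% of 750 mg = 450 mg

450 mg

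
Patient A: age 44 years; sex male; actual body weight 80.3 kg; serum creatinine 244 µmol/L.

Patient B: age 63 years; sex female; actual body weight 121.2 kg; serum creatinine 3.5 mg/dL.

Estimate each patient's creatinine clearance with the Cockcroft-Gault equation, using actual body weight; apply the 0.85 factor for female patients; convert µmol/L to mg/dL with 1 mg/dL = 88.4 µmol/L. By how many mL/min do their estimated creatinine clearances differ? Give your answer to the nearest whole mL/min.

7 mL/min

Patient A: SCr = 244 / 88.4 = 2.76 mg/dL
Patient A: CrCl = (140 − 44) × 80.3 / (72 × 2.76) = 7708.8 / 198.72 ≈ 38.8 mL/min
Patient B: CrCl = (140 − 63) × 121.2 / (72 × 3.5) × 0.85 = 9332.4 / 252.00 × 0.85 ≈ 31.5 mL/min
|38.8 − 31.5| = 7.3 mL/min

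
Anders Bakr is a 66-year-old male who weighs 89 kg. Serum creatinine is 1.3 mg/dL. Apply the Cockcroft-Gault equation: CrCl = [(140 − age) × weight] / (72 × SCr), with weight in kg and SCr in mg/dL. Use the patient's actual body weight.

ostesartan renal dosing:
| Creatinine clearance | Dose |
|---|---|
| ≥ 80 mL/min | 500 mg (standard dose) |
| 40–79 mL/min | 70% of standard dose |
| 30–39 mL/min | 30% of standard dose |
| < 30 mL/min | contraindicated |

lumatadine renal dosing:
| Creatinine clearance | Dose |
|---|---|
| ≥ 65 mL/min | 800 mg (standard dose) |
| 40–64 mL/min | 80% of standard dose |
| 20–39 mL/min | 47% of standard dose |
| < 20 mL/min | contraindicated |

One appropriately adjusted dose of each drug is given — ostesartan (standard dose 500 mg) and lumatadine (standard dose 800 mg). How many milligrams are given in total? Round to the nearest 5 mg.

CrCl = (140 − 66) × 89 / (72 × 1.3) = 6586.0 / 93.60 ≈ 70.4 mL/min
CrCl ≈ 70 mL/min.
ostesartan: 40–79 mL/min → 70% of 500 mg = 350 mg.
lumatadine: ≥ 65 mL/min → 100% of 800 mg = 800 mg.
Total = 350 + 800 = 1150 mg.

1150 mg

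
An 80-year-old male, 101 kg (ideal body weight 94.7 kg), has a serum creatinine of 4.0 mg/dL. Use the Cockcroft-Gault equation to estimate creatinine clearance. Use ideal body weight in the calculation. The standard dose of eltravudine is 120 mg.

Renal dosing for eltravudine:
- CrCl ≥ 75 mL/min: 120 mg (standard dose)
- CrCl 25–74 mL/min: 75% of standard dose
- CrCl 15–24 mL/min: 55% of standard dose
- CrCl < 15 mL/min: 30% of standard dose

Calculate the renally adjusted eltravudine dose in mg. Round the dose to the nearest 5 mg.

65 mg

CrCl = (140 − 80) × 94.7 / (72 × 4) = 5682.0 / 288.00 ≈ 19.7 mL/min
CrCl ≈ 20 mL/min → bracket 15–24 mL/min.
55% of 120 mg = 66 mg → 65 mg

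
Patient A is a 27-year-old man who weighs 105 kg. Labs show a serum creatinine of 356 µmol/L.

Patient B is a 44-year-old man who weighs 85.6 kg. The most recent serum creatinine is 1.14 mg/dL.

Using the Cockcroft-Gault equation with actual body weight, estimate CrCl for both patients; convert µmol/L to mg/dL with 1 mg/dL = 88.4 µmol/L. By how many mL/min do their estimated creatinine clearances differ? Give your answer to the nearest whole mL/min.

59 mL/min

Patient A: SCr = 356 / 88.4 = 4.027 mg/dL
Patient A: CrCl = (140 − 27) × 105 / (72 × 4.027) = 11865.0 / 289.94 ≈ 40.9 mL/min
Patient B: CrCl = (140 − 44) × 85.6 / (72 × 1.14) = 8217.6 / 82.08 ≈ 100.1 mL/min
|40.9 − 100.1| = 59.2 mL/min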